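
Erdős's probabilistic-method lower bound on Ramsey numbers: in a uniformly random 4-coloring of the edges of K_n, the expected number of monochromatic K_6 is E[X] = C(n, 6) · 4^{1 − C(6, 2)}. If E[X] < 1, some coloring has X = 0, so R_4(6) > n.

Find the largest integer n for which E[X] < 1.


We need C(n, 6) · 4^{1 − 15} < 1, i.e. C(n, 6) < 4^{15 − 1} = 268435456.
Check values of n near the boundary:
  n = 76: C(76, 6) = 218618940; 218618940 < 268435456? YES
  n = 77: C(77, 6) = 237093780; 237093780 < 268435456? YES
  n = 78: C(78, 6) = 256851595; 256851595 < 268435456? YES
  n = 79: C(79, 6) = 277962685; 277962685 < 268435456? NO
  n = 80: C(80, 6) = 300500200; 300500200 < 268435456? NO
The largest n with C(n, 6) < 268435456 is n = 78 (where E[X] = 256851595/268435456 ≈ 0.95685). Hence R_4(6) > 78, i.e. R_4(6) ≥ 79.

Largest n = 78; hence R_4(6) > 78.


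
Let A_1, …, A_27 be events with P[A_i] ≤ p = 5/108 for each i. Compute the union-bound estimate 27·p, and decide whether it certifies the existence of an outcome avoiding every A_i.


Union bound: P[∪_{i=1}^{27} A_i] ≤ Σ_i P[A_i] ≤ 27·p = 27·(5/108) = 5/4.
Numerically: 5/4 ≈ 1.250000.
Is 5/4 < 1? NO.
Since the bound 5/4 is ≥ 1, the union bound is uninformative here; it does NOT by itself certify existence.

27·p = 5/4 ≈ 1.250000; existence NOT certified by the union bound.


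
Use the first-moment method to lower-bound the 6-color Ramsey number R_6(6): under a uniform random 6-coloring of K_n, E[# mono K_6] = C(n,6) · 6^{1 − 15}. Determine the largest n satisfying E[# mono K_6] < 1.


We need C(n, 6) · 6^{1 − 15} < 1, i.e. C(n, 6) < 6^{15 − 1} = 78364164096.
Check values of n near the boundary:
  n = 196: C(196, 6) = 72887293024; 72887293024 < 78364164096? YES
  n = 197: C(197, 6) = 75176946208; 75176946208 < 78364164096? YES
  n = 198: C(198, 6) = 77526225777; 77526225777 < 78364164096? YES
  n = 199: C(199, 6) = 79936367511; 79936367511 < 78364164096? NO
  n = 200: C(200, 6) = 82408626300; 82408626300 < 78364164096? NO
The largest n with C(n, 6) < 78364164096 is n = 198 (where E[X] = 25842075259/26121388032 ≈ 0.989307). Hence R_6(6) > 198, i.e. R_6(6) ≥ 199.

Largest n = 198; hence R_6(6) > 198.


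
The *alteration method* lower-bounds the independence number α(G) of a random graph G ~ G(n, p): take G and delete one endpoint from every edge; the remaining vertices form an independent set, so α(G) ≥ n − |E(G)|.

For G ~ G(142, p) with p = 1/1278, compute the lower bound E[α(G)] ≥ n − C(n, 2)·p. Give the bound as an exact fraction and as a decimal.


E[|E(G)|] = C(142, 2)·p = 10011 · (1/1278) = 47/6.
E[α(G)] ≥ n − E[|E(G)|] = 142 − 47/6 = 805/6.
Numerically: ≈ 134.16667.
(This is only a lower bound; the true E[α(G)] may be larger.)

E[α(G)] ≥ 805/6 ≈ 134.16667.


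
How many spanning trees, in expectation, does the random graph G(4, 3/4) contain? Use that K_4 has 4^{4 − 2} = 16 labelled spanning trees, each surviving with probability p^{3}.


K_4 has 4^{4 − 2} = 16 labelled spanning trees.
For each such spanning tree H, let X_H = 1 if all 3 edges of H are present in G. Then P[X_H = 1] = p^{3} = (3/4)^{3} = 27/64.
Summing the indicators: E[X] = Σ_H E[X_H] = 16 · p^{3} = 16 · 27/64 = 27/4.
Numerically: E[X] ≈ 6.75.

E[X] = 16 · (3/4)^{3} = 27/4 ≈ 6.75.


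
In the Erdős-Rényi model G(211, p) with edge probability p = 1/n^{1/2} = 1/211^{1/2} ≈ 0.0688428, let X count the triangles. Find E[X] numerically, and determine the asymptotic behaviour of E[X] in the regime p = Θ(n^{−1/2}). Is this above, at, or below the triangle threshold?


Number of potential triangles: C(211, 3) = 1543465.
Each occurs with probability p³ ≈ (0.0688428)³ ≈ 3.26269380e-04.
By linearity: E[X] = C(211, 3)·p³ ≈ 1543465 · 3.26269380e-04 ≈ 503.585368.
Since α = 1/2 < 1, p = c/n^{1/2} ≫ 1/n is above the triangle threshold p ~ 1/n. Asymptotically E[X] ~ (c³/6)·n^{3(1−α)} = (1³/6)·n^{1.5} → ∞; triangles are abundant w.h.p.

E[X] ≈ 503.585368; in regime p = Θ(1/n^{1/2}) E[X] diverges (above the triangle threshold p ~ 1/n).


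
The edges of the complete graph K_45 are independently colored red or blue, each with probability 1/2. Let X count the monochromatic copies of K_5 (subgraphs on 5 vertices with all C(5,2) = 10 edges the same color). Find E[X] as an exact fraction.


Let X = Σ_S X_S over the C(45, 5) = 1221759 subsets S of size 5, where X_S = 1 if the K_5 on S is monochromatic.
For a fixed S, the K_5 on S has C(5, 2) = 10 edges. P[all 10 edges red] = (1/2)^10, and likewise for blue, so P[monochromatic] = 2·(1/2)^10 = 2^{1 − 10} = 1/512.
Summing: E[X] = C(45, 5) · 2^{1 − 10} = 1221759 · 1/512 = 1221759/512.
Numerically: E[X] ≈ 2386.2480.

E[X] = C(45,5)·2^(1−C(5,2)) = 1221759/512 ≈ 2386.2480.


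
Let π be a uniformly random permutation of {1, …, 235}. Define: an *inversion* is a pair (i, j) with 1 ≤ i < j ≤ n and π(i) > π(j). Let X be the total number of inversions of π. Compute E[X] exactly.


Write X = Σ X_I over the C(235, 2) = 27495 pairs i < j, with X_I the indicator of one inversion.
There are 27495 indicators.
For each fixed pair i < j, the values π(i) and π(j) are two distinct elements of {1, …, 235} in uniformly random order; by symmetry P[π(i) > π(j)] = 1/2.
By linearity: E[X] = 27495 · (1/2) = C(235, 2) · (1/2) = 27495/2 = 27495/2 ≈ 13747.50000.

E[X] = 27495/2 = 13747.50000.


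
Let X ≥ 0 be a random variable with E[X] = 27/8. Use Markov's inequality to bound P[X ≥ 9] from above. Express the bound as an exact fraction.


μ = E[X] = 27/8, a = 9.
Markov: P[X ≥ 9] ≤ μ/a = (27/8)/9 = 3/8.
Numerically: ≈ 0.375.
(Since a = 9 > μ = 3.375, the bound 3/8 is < 1 and informative.)

P[X ≥ 9] ≤ 3/8 ≈ 0.375.


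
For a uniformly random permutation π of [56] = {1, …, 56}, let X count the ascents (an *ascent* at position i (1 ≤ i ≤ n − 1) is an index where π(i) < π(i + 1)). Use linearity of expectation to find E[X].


Write X = Σ X_I over i = 1, …, 55, with X_I the indicator of one ascent.
There are 55 indicators.
For each fixed i, the pair (π(i), π(i+1)) is a uniformly random ordered pair of distinct values from {1, …, 56}; by symmetry P[π(i) < π(i+1)] = 1/2.
By linearity: E[X] = 55 · (1/2) = (56 − 1) · (1/2) = 55/2 ≈ 27.50000.

E[X] = 55/2 = 27.50000.


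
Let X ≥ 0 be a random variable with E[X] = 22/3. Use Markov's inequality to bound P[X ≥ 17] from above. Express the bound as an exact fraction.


μ = E[X] = 22/3, a = 17.
Markov: P[X ≥ 17] ≤ μ/a = (22/3)/17 = 22/51.
Numerically: ≈ 0.431373.
(Since a = 17 > μ = 7.333333, the bound 22/51 is < 1 and informative.)

P[X ≥ 17] ≤ 22/51 ≈ 0.431373.


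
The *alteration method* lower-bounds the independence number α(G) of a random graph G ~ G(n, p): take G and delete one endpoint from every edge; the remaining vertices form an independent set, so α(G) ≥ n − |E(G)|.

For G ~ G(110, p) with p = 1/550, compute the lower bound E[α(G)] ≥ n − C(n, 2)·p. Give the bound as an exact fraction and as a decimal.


E[|E(G)|] = C(110, 2)·p = 5995 · (1/550) = 109/10.
E[α(G)] ≥ n − E[|E(G)|] = 110 − 109/10 = 991/10.
Numerically: ≈ 99.100.
(This is only a lower bound; the true E[α(G)] may be larger.)

E[α(G)] ≥ 991/10 ≈ 99.100.


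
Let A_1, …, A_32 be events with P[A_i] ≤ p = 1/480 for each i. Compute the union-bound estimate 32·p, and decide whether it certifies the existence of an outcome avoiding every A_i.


Union bound: P[∪_{i=1}^{32} A_i] ≤ Σ_i P[A_i] ≤ 32·p = 32·(1/480) = 1/15.
Numerically: 1/15 ≈ 0.0666667.
Is 1/15 < 1? YES.
Since P[∪ A_i] ≤ 1/15 < 1, the complement has P[∩ A_i^c] ≥ 1 − 1/15 = 14/15 > 0, so some outcome avoids every A_i.

32·p = 1/15 ≈ 0.0666667; existence CERTIFIED by the union bound.


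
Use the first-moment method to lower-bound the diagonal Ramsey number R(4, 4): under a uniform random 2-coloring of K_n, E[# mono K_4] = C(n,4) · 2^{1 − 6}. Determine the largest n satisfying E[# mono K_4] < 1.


We need C(n, 4) · 2^{1 − 6} < 1, i.e. C(n, 4) < 2^{6 − 1} = 32.
Check values of n near the boundary:
  n = 5: C(5, 4) = 5; 5 < 32? YES
  n = 6: C(6, 4) = 15; 15 < 32? YES
  n = 7: C(7, 4) = 35; 35 < 32? NO
  n = 8: C(8, 4) = 70; 70 < 32? NO
The largest n with C(n, 4) < 32 is n = 6 (where E[X] = 15/32 ≈ 0.4688). Hence R(4, 4) > 6, i.e. R(4, 4) ≥ 7.

Largest n = 6; hence R(4, 4) > 6.


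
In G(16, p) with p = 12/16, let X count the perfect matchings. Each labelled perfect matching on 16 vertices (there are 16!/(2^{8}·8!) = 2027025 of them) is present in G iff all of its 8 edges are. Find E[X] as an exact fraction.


K_16 has 16!/(2^{8}·8!) = 2027025 labelled perfect matchings.
For each such perfect matching H, let X_H = 1 if all 8 edges of H are present in G. Then P[X_H = 1] = p^{8} = (3/4)^{8} = 6561/65536.
By linearity of expectation: E[X] = Σ_H E[X_H] = 2027025 · p^{8} = 2027025 · 6561/65536 = 13299311025/65536.
Numerically: E[X] ≈ 2.029e+05.

E[X] = 2027025 · (3/4)^{8} = 13299311025/65536 ≈ 2.029e+05.


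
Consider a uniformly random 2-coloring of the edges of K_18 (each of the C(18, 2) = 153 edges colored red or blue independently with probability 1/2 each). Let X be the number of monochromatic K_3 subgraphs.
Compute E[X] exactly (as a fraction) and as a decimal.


Let X = Σ_S X_S over the C(18, 3) = 816 subsets S of size 3, where X_S = 1 if the K_3 on S is monochromatic.
For a fixed S, the K_3 on S has C(3, 2) = 3 edges. P[all 3 edges red] = (1/2)^3, and likewise for blue, so P[monochromatic] = 2·(1/2)^3 = 2^{1 − 3} = 1/4.
By linearity: E[X] = C(18, 3) · 2^{1 − 3} = 816 · 1/4 = 204.
Numerically: E[X] ≈ 204.000.

E[X] = C(18,3)·2^(1−C(3,2)) = 204 ≈ 204.000.


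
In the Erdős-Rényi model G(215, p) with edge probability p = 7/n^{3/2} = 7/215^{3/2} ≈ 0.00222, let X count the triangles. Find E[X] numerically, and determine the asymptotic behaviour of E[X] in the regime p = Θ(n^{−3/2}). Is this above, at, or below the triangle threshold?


Number of potential triangles: C(215, 3) = 1633355.
Each occurs with probability p³ ≈ (0.00222)³ ≈ 1.094765e-08.
By linearity: E[X] = C(215, 3)·p³ ≈ 1633355 · 1.094765e-08 ≈ 0.0179.
Since α = 3/2 > 1, p = c/n^{3/2} = o(1/n) is below the triangle threshold p ~ 1/n. Asymptotically E[X] ~ (c³/6)·n^{3(1−α)} = (7³/6)·n^{-1.5} → 0, so by Markov's inequality G has no triangles w.h.p.

E[X] ≈ 0.0179; in regime p = Θ(1/n^{3/2}) E[X] tends to 0 (below the triangle threshold p ~ 1/n).


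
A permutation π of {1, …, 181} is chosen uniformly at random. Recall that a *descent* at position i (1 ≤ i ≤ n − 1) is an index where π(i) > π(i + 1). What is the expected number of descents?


Write X = Σ X_I over i = 1, …, 180, with X_I the indicator of one descent.
There are 180 indicators.
For each fixed i, the pair (π(i), π(i+1)) is a uniformly random ordered pair of distinct values from {1, …, 181}; by symmetry P[π(i) > π(i+1)] = 1/2.
By linearity: E[X] = 180 · (1/2) = (181 − 1) · (1/2) = 90 ≈ 90.0000.

E[X] = 90 = 90.0000.


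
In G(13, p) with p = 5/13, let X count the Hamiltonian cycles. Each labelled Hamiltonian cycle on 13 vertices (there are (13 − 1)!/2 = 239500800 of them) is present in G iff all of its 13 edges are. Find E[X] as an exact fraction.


K_13 has (13 − 1)!/2 = 239500800 labelled Hamiltonian cycles.
For each such Hamiltonian cycle H, let X_H = 1 if all 13 edges of H are present in G. Then P[X_H = 1] = p^{13} = (5/13)^{13} = 1220703125/302875106592253.
Summing the indicators: E[X] = Σ_H E[X_H] = 239500800 · p^{13} = 239500800 · 1220703125/302875106592253 = 292359375000000000/302875106592253.
Numerically: E[X] ≈ 965.28.

E[X] = 239500800 · (5/13)^{13} = 292359375000000000/302875106592253 ≈ 965.28.


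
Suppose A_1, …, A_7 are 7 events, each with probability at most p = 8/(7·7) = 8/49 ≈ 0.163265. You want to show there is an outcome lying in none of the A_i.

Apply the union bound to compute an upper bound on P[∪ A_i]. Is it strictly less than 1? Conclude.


Union bound: P[∪_{i=1}^{7} A_i] ≤ Σ_i P[A_i] ≤ 7·p = 7·(8/49) = 8/7.
Numerically: 8/7 ≈ 1.142857.
Is 8/7 < 1? NO.
Since the bound 8/7 is ≥ 1, the union bound is uninformative here; it does NOT by itself certify existence.

7·p = 8/7 ≈ 1.142857; existence NOT certified by the union bound.


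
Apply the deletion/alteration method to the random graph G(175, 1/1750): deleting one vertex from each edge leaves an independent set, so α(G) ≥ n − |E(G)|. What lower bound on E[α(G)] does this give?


E[|E(G)|] = C(175, 2)·p = 15225 · (1/1750) = 87/10.
E[α(G)] ≥ n − E[|E(G)|] = 175 − 87/10 = 1663/10.
Numerically: ≈ 166.300.
(This is only a lower bound; the true E[α(G)] may be larger.)

E[α(G)] ≥ 1663/10 ≈ 166.300.


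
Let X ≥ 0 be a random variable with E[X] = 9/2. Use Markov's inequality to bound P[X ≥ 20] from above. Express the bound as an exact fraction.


μ = E[X] = 9/2, a = 20.
Markov: P[X ≥ 20] ≤ μ/a = (9/2)/20 = 9/40.
Numerically: ≈ 0.225000.
(Since a = 20 > μ = 4.500000, the bound 9/40 is < 1 and informative.)

P[X ≥ 20] ≤ 9/40 ≈ 0.225000.


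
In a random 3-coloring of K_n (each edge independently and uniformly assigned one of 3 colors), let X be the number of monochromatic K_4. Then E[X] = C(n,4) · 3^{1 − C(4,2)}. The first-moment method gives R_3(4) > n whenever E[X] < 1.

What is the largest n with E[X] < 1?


We need C(n, 4) · 3^{1 − 6} < 1, i.e. C(n, 4) < 3^{6 − 1} = 243.
Check values of n near the boundary:
  n = 7: C(7, 4) = 35; 35 < 243? YES
  n = 8: C(8, 4) = 70; 70 < 243? YES
  n = 9: C(9, 4) = 126; 126 < 243? YES
  n = 10: C(10, 4) = 210; 210 < 243? YES
  n = 11: C(11, 4) = 330; 330 < 243? NO
  n = 12: C(12, 4) = 495; 495 < 243? NO
The largest n with C(n, 4) < 243 is n = 10 (where E[X] = 70/81 ≈ 0.86420). Hence R_3(4) > 10, i.e. R_3(4) ≥ 11.

Largest n = 10; hence R_3(4) > 10.


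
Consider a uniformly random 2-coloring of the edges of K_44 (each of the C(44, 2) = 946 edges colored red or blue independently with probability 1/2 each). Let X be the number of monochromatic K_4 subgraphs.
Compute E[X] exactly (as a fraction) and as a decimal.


Let X = Σ_S X_S over the C(44, 4) = 135751 subsets S of size 4, where X_S = 1 if the K_4 on S is monochromatic.
For a fixed S, the K_4 on S has C(4, 2) = 6 edges. P[all 6 edges red] = (1/2)^6, and likewise for blue, so P[monochromatic] = 2·(1/2)^6 = 2^{1 − 6} = 1/32.
By linearity of expectation: E[X] = C(44, 4) · 2^{1 − 6} = 135751 · 1/32 = 135751/32.
Numerically: E[X] ≈ 4242.218750.

E[X] = C(44,4)·2^(1−C(4,2)) = 135751/32 ≈ 4242.218750.


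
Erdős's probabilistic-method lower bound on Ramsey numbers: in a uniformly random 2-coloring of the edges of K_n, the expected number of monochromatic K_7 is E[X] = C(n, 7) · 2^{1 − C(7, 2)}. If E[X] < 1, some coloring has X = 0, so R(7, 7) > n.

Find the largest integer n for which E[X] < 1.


We need C(n, 7) · 2^{1 − 21} < 1, i.e. C(n, 7) < 2^{21 − 1} = 1048576.
Check values of n near the boundary:
  n = 25: C(25, 7) = 480700; 480700 < 1048576? YES
  n = 26: C(26, 7) = 657800; 657800 < 1048576? YES
  n = 27: C(27, 7) = 888030; 888030 < 1048576? YES
  n = 28: C(28, 7) = 1184040; 1184040 < 1048576? NO
The largest n with C(n, 7) < 1048576 is n = 27 (where E[X] = 444015/524288 ≈ 0.84689). Hence R(7, 7) > 27, i.e. R(7, 7) ≥ 28.

Largest n = 27; hence R(7, 7) > 27.


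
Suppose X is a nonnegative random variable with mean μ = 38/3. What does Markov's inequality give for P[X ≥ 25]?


μ = E[X] = 38/3, a = 25.
Markov: P[X ≥ 25] ≤ μ/a = (38/3)/25 = 38/75.
Numerically: ≈ 0.506667.
(Since a = 25 > μ = 12.666667, the bound 38/75 is < 1 and informative.)

P[X ≥ 25] ≤ 38/75 ≈ 0.506667.


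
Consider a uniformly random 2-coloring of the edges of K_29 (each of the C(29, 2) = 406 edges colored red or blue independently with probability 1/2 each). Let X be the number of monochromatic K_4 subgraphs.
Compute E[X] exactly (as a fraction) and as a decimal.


Let X = Σ_S X_S over the C(29, 4) = 23751 subsets S of size 4, where X_S = 1 if the K_4 on S is monochromatic.
For a fixed S, the K_4 on S has C(4, 2) = 6 edges. P[all 6 edges red] = (1/2)^6, and likewise for blue, so P[monochromatic] = 2·(1/2)^6 = 2^{1 − 6} = 1/32.
Summing: E[X] = C(29, 4) · 2^{1 − 6} = 23751 · 1/32 = 23751/32.
Numerically: E[X] ≈ 742.219.

E[X] = C(29,4)·2^(1−C(4,2)) = 23751/32 ≈ 742.219.


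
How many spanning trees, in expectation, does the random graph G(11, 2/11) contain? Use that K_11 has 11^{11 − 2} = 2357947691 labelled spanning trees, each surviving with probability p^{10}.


K_11 has 11^{11 − 2} = 2357947691 labelled spanning trees.
For each such spanning tree H, let X_H = 1 if all 10 edges of H are present in G. Then P[X_H = 1] = p^{10} = (2/11)^{10} = 1024/25937424601.
By linearity: E[X] = Σ_H E[X_H] = 2357947691 · p^{10} = 2357947691 · 1024/25937424601 = 1024/11.
Numerically: E[X] ≈ 93.09.

E[X] = 2357947691 · (2/11)^{10} = 1024/11 ≈ 93.09.


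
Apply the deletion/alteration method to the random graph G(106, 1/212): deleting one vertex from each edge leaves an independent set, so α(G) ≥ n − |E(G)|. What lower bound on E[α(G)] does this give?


E[|E(G)|] = C(106, 2)·p = 5565 · (1/212) = 105/4.
E[α(G)] ≥ n − E[|E(G)|] = 106 − 105/4 = 319/4.
Numerically: ≈ 79.7500.
(This is only a lower bound; the true E[α(G)] may be larger.)

E[α(G)] ≥ 319/4 ≈ 79.7500.


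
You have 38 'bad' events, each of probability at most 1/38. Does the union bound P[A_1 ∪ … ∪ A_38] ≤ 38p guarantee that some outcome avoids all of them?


Union bound: P[∪_{i=1}^{38} A_i] ≤ Σ_i P[A_i] ≤ 38·p = 38·(1/38) = 1.
Numerically: 1 ≈ 1.0000000.
Is 1 < 1? NO.
Since the bound 1 is ≥ 1, the union bound is uninformative here; it does NOT by itself certify existence.

38·p = 1 ≈ 1.0000000; existence NOT certified by the union bound.


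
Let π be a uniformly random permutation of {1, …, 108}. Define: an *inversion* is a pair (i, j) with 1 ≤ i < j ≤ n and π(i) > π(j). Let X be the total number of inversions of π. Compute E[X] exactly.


Write X = Σ X_I over the C(108, 2) = 5778 pairs i < j, with X_I the indicator of one inversion.
There are 5778 indicators.
For each fixed pair i < j, the values π(i) and π(j) are two distinct elements of {1, …, 108} in uniformly random order; by symmetry P[π(i) > π(j)] = 1/2.
By linearity: E[X] = 5778 · (1/2) = C(108, 2) · (1/2) = 5778/2 = 2889 ≈ 2889.000.

E[X] = 2889 = 2889.000.


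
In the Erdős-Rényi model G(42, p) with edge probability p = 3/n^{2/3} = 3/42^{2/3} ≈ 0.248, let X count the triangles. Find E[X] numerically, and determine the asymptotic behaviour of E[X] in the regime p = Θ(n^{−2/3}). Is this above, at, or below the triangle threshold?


Number of potential triangles: C(42, 3) = 11480.
Each occurs with probability p³ ≈ (0.248)³ ≈ 1.53061e-02.
By linearity: E[X] = C(42, 3)·p³ ≈ 11480 · 1.53061e-02 ≈ 175.714.
Since α = 2/3 < 1, p = c/n^{2/3} ≫ 1/n is above the triangle threshold p ~ 1/n. Asymptotically E[X] ~ (c³/6)·n^{3(1−α)} = (3³/6)·n^{1} → ∞; triangles are abundant w.h.p.

E[X] ≈ 175.714; in regime p = Θ(1/n^{2/3}) E[X] diverges (above the triangle threshold p ~ 1/n).


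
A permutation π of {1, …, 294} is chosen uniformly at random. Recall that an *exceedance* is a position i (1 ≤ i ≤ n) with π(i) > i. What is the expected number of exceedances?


Write X = Σ_{i=1}^{294} X_i, where X_i = 1_{π(i) > i}.
For each fixed i, π(i) is uniform over {1, …, 294} (marginal of a uniform permutation), so P[π(i) > i] = (n − i)/n. Summing: Σ_{i=1}^{294} (n − i)/n = (0 + 1 + … + 293)/294 = 294(294 − 1)/(2·294) = (294 − 1)/2.
Hence E[X] = Σ_{i=1}^{294} (294 − i)/294 = 293/2 ≈ 146.5000.

E[X] = 293/2 = 146.5000.


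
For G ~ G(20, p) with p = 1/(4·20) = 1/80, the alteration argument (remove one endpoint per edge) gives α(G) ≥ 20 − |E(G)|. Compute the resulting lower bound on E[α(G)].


E[|E(G)|] = C(20, 2)·p = 190 · (1/80) = 19/8.
E[α(G)] ≥ n − E[|E(G)|] = 20 − 19/8 = 141/8.
Numerically: ≈ 17.6250.
(This is only a lower bound; the true E[α(G)] may be larger.)

E[α(G)] ≥ 141/8 ≈ 17.6250.


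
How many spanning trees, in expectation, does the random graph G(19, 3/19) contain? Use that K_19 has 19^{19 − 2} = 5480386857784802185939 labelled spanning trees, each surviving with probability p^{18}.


K_19 has 19^{19 − 2} = 5480386857784802185939 labelled spanning trees.
For each such spanning tree H, let X_H = 1 if all 18 edges of H are present in G. Then P[X_H = 1] = p^{18} = (3/19)^{18} = 387420489/104127350297911241532841.
By linearity: E[X] = Σ_H E[X_H] = 5480386857784802185939 · p^{18} = 5480386857784802185939 · 387420489/104127350297911241532841 = 387420489/19.
Numerically: E[X] ≈ 2.0391e+07.

E[X] = 5480386857784802185939 · (3/19)^{18} = 387420489/19 ≈ 2.0391e+07.


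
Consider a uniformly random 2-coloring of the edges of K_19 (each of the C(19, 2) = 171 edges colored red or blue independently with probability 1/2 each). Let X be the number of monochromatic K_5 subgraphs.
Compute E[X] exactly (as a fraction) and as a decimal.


Let X = Σ_S X_S over the C(19, 5) = 11628 subsets S of size 5, where X_S = 1 if the K_5 on S is monochromatic.
For a fixed S, the K_5 on S has C(5, 2) = 10 edges. P[all 10 edges red] = (1/2)^10, and likewise for blue, so P[monochromatic] = 2·(1/2)^10 = 2^{1 − 10} = 1/512.
By linearity: E[X] = C(19, 5) · 2^{1 − 10} = 11628 · 1/512 = 2907/128.
Numerically: E[X] ≈ 22.711.

E[X] = C(19,5)·2^(1−C(5,2)) = 2907/128 ≈ 22.711.


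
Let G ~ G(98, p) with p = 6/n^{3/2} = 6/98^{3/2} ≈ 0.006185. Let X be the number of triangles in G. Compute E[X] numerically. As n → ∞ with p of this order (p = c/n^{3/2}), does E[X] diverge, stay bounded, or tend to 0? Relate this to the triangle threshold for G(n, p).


Number of potential triangles: C(98, 3) = 152096.
Each occurs with probability p³ ≈ (0.006185)³ ≈ 2.365573e-07.
By linearity: E[X] = C(98, 3)·p³ ≈ 152096 · 2.365573e-07 ≈ 0.0360.
Since α = 3/2 > 1, p = c/n^{3/2} = o(1/n) is below the triangle threshold p ~ 1/n. Asymptotically E[X] ~ (c³/6)·n^{3(1−α)} = (6³/6)·n^{-1.5} → 0, so by Markov's inequality G has no triangles w.h.p.

E[X] ≈ 0.0360; in regime p = Θ(1/n^{3/2}) E[X] tends to 0 (below the triangle threshold p ~ 1/n).


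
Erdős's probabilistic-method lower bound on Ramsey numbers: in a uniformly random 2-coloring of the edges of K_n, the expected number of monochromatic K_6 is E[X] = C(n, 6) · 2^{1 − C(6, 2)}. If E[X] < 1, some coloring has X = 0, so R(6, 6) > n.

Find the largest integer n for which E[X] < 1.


We need C(n, 6) · 2^{1 − 15} < 1, i.e. C(n, 6) < 2^{15 − 1} = 16384.
Check values of n near the boundary:
  n = 15: C(15, 6) = 5005; 5005 < 16384? YES
  n = 16: C(16, 6) = 8008; 8008 < 16384? YES
  n = 17: C(17, 6) = 12376; 12376 < 16384? YES
  n = 18: C(18, 6) = 18564; 18564 < 16384? NO
  n = 19: C(19, 6) = 27132; 27132 < 16384? NO
  n = 20: C(20, 6) = 38760; 38760 < 16384? NO
The largest n with C(n, 6) < 16384 is n = 17 (where E[X] = 1547/2048 ≈ 0.755). Hence R(6, 6) > 17, i.e. R(6, 6) ≥ 18.

Largest n = 17; hence R(6, 6) > 17.


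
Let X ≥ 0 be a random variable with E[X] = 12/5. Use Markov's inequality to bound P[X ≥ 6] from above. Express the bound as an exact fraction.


μ = E[X] = 12/5, a = 6.
Markov: P[X ≥ 6] ≤ μ/a = (12/5)/6 = 2/5.
Numerically: ≈ 0.4000.
(Since a = 6 > μ = 2.4000, the bound 2/5 is < 1 and informative.)

P[X ≥ 6] ≤ 2/5 ≈ 0.4000.


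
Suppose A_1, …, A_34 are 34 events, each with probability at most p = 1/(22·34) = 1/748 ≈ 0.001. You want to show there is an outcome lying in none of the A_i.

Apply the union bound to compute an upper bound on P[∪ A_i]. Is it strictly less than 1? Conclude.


Union bound: P[∪_{i=1}^{34} A_i] ≤ Σ_i P[A_i] ≤ 34·p = 34·(1/748) = 1/22.
Numerically: 1/22 ≈ 0.045.
Is 1/22 < 1? YES.
Since P[∪ A_i] ≤ 1/22 < 1, the complement has P[∩ A_i^c] ≥ 1 − 1/22 = 21/22 > 0, so some outcome avoids every A_i.

34·p = 1/22 ≈ 0.045; existence CERTIFIED by the union bound.


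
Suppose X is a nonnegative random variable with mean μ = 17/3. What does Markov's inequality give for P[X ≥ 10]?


μ = E[X] = 17/3, a = 10.
Markov: P[X ≥ 10] ≤ μ/a = (17/3)/10 = 17/30.
Numerically: ≈ 0.566667.
(Since a = 10 > μ = 5.666667, the bound 17/30 is < 1 and informative.)

P[X ≥ 10] ≤ 17/30 ≈ 0.566667.


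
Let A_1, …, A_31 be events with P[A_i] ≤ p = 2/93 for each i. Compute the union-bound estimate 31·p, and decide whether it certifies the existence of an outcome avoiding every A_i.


Union bound: P[∪_{i=1}^{31} A_i] ≤ Σ_i P[A_i] ≤ 31·p = 31·(2/93) = 2/3.
Numerically: 2/3 ≈ 0.666667.
Is 2/3 < 1? YES.
Since P[∪ A_i] ≤ 2/3 < 1, the complement has P[∩ A_i^c] ≥ 1 − 2/3 = 1/3 > 0, so some outcome avoids every A_i.

31·p = 2/3 ≈ 0.666667; existence CERTIFIED by the union bound.


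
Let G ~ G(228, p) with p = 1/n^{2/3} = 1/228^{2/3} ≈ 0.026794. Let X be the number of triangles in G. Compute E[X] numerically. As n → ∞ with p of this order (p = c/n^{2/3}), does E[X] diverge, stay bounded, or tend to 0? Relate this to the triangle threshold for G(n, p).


Number of potential triangles: C(228, 3) = 1949476.
Each occurs with probability p³ ≈ (0.026794)³ ≈ 1.9236688e-05.
By linearity: E[X] = C(228, 3)·p³ ≈ 1949476 · 1.9236688e-05 ≈ 37.50146.
Since α = 2/3 < 1, p = c/n^{2/3} ≫ 1/n is above the triangle threshold p ~ 1/n. Asymptotically E[X] ~ (c³/6)·n^{3(1−α)} = (1³/6)·n^{1} → ∞; triangles are abundant w.h.p.

E[X] ≈ 37.50146; in regime p = Θ(1/n^{2/3}) E[X] diverges (above the triangle threshold p ~ 1/n).


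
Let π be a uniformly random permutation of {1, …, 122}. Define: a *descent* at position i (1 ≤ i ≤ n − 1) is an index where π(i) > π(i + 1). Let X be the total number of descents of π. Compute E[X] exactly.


Write X = Σ X_I over i = 1, …, 121, with X_I the indicator of one descent.
There are 121 indicators.
For each fixed i, the pair (π(i), π(i+1)) is a uniformly random ordered pair of distinct values from {1, …, 122}; by symmetry P[π(i) > π(i+1)] = 1/2.
By linearity: E[X] = 121 · (1/2) = (122 − 1) · (1/2) = 121/2 ≈ 60.500.

E[X] = 121/2 = 60.500.


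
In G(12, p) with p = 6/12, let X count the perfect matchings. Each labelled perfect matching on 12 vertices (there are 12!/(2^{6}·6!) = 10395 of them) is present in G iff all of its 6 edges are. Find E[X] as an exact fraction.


K_12 has 12!/(2^{6}·6!) = 10395 labelled perfect matchings.
For each such perfect matching H, let X_H = 1 if all 6 edges of H are present in G. Then P[X_H = 1] = p^{6} = (1/2)^{6} = 1/64.
By linearity: E[X] = Σ_H E[X_H] = 10395 · p^{6} = 10395 · 1/64 = 10395/64.
Numerically: E[X] ≈ 162.4.

E[X] = 10395 · (1/2)^{6} = 10395/64 ≈ 162.4.


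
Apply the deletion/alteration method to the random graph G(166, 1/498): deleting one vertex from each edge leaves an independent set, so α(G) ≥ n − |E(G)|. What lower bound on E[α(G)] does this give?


E[|E(G)|] = C(166, 2)·p = 13695 · (1/498) = 55/2.
E[α(G)] ≥ n − E[|E(G)|] = 166 − 55/2 = 277/2.
Numerically: ≈ 138.500.
(This is only a lower bound; the true E[α(G)] may be larger.)

E[α(G)] ≥ 277/2 ≈ 138.500.


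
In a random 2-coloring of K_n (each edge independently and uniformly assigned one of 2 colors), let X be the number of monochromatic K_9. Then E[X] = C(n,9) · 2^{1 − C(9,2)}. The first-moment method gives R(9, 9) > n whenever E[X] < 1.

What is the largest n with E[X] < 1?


We need C(n, 9) · 2^{1 − 36} < 1, i.e. C(n, 9) < 2^{36 − 1} = 34359738368.
Check values of n near the boundary:
  n = 64: C(64, 9) = 27540584512; 27540584512 < 34359738368? YES
  n = 65: C(65, 9) = 31966749880; 31966749880 < 34359738368? YES
  n = 66: C(66, 9) = 37014131440; 37014131440 < 34359738368? NO
  n = 67: C(67, 9) = 42757703560; 42757703560 < 34359738368? NO
The largest n with C(n, 9) < 34359738368 is n = 65 (where E[X] = 3995843735/4294967296 ≈ 0.930). Hence R(9, 9) > 65, i.e. R(9, 9) ≥ 66.

Largest n = 65; hence R(9, 9) > 65.


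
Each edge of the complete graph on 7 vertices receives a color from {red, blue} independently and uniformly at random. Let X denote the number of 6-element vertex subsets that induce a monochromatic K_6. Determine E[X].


Let X = Σ_S X_S over the C(7, 6) = 7 subsets S of size 6, where X_S = 1 if the K_6 on S is monochromatic.
For a fixed S, the K_6 on S has C(6, 2) = 15 edges. P[all 15 edges red] = (1/2)^15, and likewise for blue, so P[monochromatic] = 2·(1/2)^15 = 2^{1 − 15} = 1/16384.
By linearity of expectation: E[X] = C(7, 6) · 2^{1 − 15} = 7 · 1/16384 = 7/16384.
Numerically: E[X] ≈ 0.000427.

E[X] = C(7,6)·2^(1−C(6,2)) = 7/16384 ≈ 0.000427.


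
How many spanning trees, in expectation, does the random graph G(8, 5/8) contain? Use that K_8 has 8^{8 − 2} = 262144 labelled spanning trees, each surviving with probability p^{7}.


K_8 has 8^{8 − 2} = 262144 labelled spanning trees.
For each such spanning tree H, let X_H = 1 if all 7 edges of H are present in G. Then P[X_H = 1] = p^{7} = (5/8)^{7} = 78125/2097152.
By linearity: E[X] = Σ_H E[X_H] = 262144 · p^{7} = 262144 · 78125/2097152 = 78125/8.
Numerically: E[X] ≈ 9766.

E[X] = 262144 · (5/8)^{7} = 78125/8 ≈ 9766.


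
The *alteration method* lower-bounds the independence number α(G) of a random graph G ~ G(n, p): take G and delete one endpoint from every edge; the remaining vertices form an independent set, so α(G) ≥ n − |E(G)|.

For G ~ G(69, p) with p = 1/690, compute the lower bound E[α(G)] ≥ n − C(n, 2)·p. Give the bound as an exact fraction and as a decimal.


E[|E(G)|] = C(69, 2)·p = 2346 · (1/690) = 17/5.
E[α(G)] ≥ n − E[|E(G)|] = 69 − 17/5 = 328/5.
Numerically: ≈ 65.600.
(This is only a lower bound; the true E[α(G)] may be larger.)

E[α(G)] ≥ 328/5 ≈ 65.600.


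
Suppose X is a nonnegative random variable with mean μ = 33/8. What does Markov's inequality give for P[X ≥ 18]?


μ = E[X] = 33/8, a = 18.
Markov: P[X ≥ 18] ≤ μ/a = (33/8)/18 = 11/48.
Numerically: ≈ 0.229.
(Since a = 18 > μ = 4.125, the bound 11/48 is < 1 and informative.)

P[X ≥ 18] ≤ 11/48 ≈ 0.229.


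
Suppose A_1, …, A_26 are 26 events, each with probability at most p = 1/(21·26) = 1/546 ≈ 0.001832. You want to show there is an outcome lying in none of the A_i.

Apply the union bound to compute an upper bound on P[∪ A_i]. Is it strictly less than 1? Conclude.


Union bound: P[∪_{i=1}^{26} A_i] ≤ Σ_i P[A_i] ≤ 26·p = 26·(1/546) = 1/21.
Numerically: 1/21 ≈ 0.047619.
Is 1/21 < 1? YES.
Since P[∪ A_i] ≤ 1/21 < 1, the complement has P[∩ A_i^c] ≥ 1 − 1/21 = 20/21 > 0, so some outcome avoids every A_i.

26·p = 1/21 ≈ 0.047619; existence CERTIFIED by the union bound.


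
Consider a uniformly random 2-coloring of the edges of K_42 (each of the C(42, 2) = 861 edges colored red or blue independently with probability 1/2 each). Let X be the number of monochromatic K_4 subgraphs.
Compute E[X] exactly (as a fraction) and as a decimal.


Let X = Σ_S X_S over the C(42, 4) = 111930 subsets S of size 4, where X_S = 1 if the K_4 on S is monochromatic.
For a fixed S, the K_4 on S has C(4, 2) = 6 edges. P[all 6 edges red] = (1/2)^6, and likewise for blue, so P[monochromatic] = 2·(1/2)^6 = 2^{1 − 6} = 1/32.
By linearity: E[X] = C(42, 4) · 2^{1 − 6} = 111930 · 1/32 = 55965/16.
Numerically: E[X] ≈ 3497.8125.

E[X] = C(42,4)·2^(1−C(4,2)) = 55965/16 ≈ 3497.8125.


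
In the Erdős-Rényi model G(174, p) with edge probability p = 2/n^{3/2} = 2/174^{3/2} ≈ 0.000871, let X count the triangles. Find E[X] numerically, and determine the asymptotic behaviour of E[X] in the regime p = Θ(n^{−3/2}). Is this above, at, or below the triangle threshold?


Number of potential triangles: C(174, 3) = 862924.
Each occurs with probability p³ ≈ (0.000871)³ ≈ 6.61635e-10.
By linearity: E[X] = C(174, 3)·p³ ≈ 862924 · 6.61635e-10 ≈ 0.001.
Since α = 3/2 > 1, p = c/n^{3/2} = o(1/n) is below the triangle threshold p ~ 1/n. Asymptotically E[X] ~ (c³/6)·n^{3(1−α)} = (2³/6)·n^{-1.5} → 0, so by Markov's inequality G has no triangles w.h.p.

E[X] ≈ 0.001; in regime p = Θ(1/n^{3/2}) E[X] tends to 0 (below the triangle threshold p ~ 1/n).


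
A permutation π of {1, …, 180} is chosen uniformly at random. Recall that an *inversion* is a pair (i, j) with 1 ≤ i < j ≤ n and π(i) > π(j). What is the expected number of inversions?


Write X = Σ X_I over the C(180, 2) = 16110 pairs i < j, with X_I the indicator of one inversion.
There are 16110 indicators.
For each fixed pair i < j, the values π(i) and π(j) are two distinct elements of {1, …, 180} in uniformly random order; by symmetry P[π(i) > π(j)] = 1/2.
By linearity: E[X] = 16110 · (1/2) = C(180, 2) · (1/2) = 16110/2 = 8055 ≈ 8055.000000.

E[X] = 8055 = 8055.000000.


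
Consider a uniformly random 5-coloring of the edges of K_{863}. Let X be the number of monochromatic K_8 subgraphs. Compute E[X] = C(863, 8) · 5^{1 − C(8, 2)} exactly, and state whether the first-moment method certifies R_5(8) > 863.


E[X] = C(863, 8) · 5^{1 − 28} = 7386423071602617757 · 5^{−27} = 7386423071602617757/7450580596923828125.
As a reduced fraction: E[X] = 7386423071602617757/7450580596923828125 ≈ 0.99139.
Is E[X] < 1? YES.
Since E[X] < 1, there exists a 5-coloring of K_{863} with no monochromatic K_8; hence R_5(8) > 863.

E[X] = 7386423071602617757/7450580596923828125 ≈ 0.99139; E[X] < 1, so R_5(8) > 863.


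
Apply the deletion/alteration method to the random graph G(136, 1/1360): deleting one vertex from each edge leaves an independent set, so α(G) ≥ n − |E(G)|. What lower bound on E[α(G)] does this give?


E[|E(G)|] = C(136, 2)·p = 9180 · (1/1360) = 27/4.
E[α(G)] ≥ n − E[|E(G)|] = 136 − 27/4 = 517/4.
Numerically: ≈ 129.250000.
(This is only a lower bound; the true E[α(G)] may be larger.)

E[α(G)] ≥ 517/4 ≈ 129.250000.


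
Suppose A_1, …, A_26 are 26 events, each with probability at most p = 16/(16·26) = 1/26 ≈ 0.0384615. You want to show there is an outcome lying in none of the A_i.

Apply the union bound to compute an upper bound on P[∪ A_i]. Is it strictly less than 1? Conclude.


Union bound: P[∪_{i=1}^{26} A_i] ≤ Σ_i P[A_i] ≤ 26·p = 26·(1/26) = 1.
Numerically: 1 ≈ 1.0000000.
Is 1 < 1? NO.
Since the bound 1 is ≥ 1, the union bound is uninformative here; it does NOT by itself certify existence.

26·p = 1 ≈ 1.0000000; existence NOT certified by the union bound.


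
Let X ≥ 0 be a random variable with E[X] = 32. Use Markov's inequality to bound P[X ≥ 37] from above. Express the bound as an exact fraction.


μ = E[X] = 32, a = 37.
Markov: P[X ≥ 37] ≤ μ/a = (32)/37 = 32/37.
Numerically: ≈ 0.864865.
(Since a = 37 > μ = 32.000000, the bound 32/37 is < 1 and informative.)

P[X ≥ 37] ≤ 32/37 ≈ 0.864865.


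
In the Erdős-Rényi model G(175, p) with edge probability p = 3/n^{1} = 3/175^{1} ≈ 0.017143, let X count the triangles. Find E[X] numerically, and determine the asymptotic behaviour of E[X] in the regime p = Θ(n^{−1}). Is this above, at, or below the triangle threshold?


Number of potential triangles: C(175, 3) = 877975.
Each occurs with probability p³ ≈ (0.017143)³ ≈ 5.0379009e-06.
By linearity: E[X] = C(175, 3)·p³ ≈ 877975 · 5.0379009e-06 ≈ 4.42315.
Here α = 1, so p = 3/n is exactly at the triangle threshold p ~ 1/n. Asymptotically E[X] → c³/6 = 3³/6 = 9/2 ≈ 4.50000, a bounded constant. In this regime the triangle count is asymptotically Poisson(c³/6).

E[X] ≈ 4.42315; in regime p = Θ(1/n^{1}) E[X] stays bounded (at the triangle threshold p ~ 1/n).


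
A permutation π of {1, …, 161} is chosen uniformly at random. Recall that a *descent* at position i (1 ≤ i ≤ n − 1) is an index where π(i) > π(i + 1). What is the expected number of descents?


Write X = Σ X_I over i = 1, …, 160, with X_I the indicator of one descent.
There are 160 indicators.
For each fixed i, the pair (π(i), π(i+1)) is a uniformly random ordered pair of distinct values from {1, …, 161}; by symmetry P[π(i) > π(i+1)] = 1/2.
By linearity: E[X] = 160 · (1/2) = (161 − 1) · (1/2) = 80 ≈ 80.00000.

E[X] = 80 = 80.00000.


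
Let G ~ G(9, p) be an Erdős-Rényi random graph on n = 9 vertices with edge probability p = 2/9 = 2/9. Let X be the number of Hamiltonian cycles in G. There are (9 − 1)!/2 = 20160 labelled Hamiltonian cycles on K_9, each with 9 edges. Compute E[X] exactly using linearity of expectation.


K_9 has (9 − 1)!/2 = 20160 labelled Hamiltonian cycles.
For each such Hamiltonian cycle H, let X_H = 1 if all 9 edges of H are present in G. Then P[X_H = 1] = p^{9} = (2/9)^{9} = 512/387420489.
By linearity: E[X] = Σ_H E[X_H] = 20160 · p^{9} = 20160 · 512/387420489 = 1146880/43046721.
Numerically: E[X] ≈ 0.026643.

E[X] = 20160 · (2/9)^{9} = 1146880/43046721 ≈ 0.026643.


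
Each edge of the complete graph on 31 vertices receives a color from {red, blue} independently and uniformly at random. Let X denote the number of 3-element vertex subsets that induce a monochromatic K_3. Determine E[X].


Let X = Σ_S X_S over the C(31, 3) = 4495 subsets S of size 3, where X_S = 1 if the K_3 on S is monochromatic.
For a fixed S, the K_3 on S has C(3, 2) = 3 edges. P[all 3 edges red] = (1/2)^3, and likewise for blue, so P[monochromatic] = 2·(1/2)^3 = 2^{1 − 3} = 1/4.
By linearity: E[X] = C(31, 3) · 2^{1 − 3} = 4495 · 1/4 = 4495/4.
Numerically: E[X] ≈ 1123.750000.

E[X] = C(31,3)·2^(1−C(3,2)) = 4495/4 ≈ 1123.750000.


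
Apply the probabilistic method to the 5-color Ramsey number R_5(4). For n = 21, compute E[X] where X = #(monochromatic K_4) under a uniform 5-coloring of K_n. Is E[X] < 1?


E[X] = C(21, 4) · 5^{1 − 6} = 5985 · 5^{−5} = 5985/3125.
As a reduced fraction: E[X] = 1197/625 ≈ 1.9152.
Is E[X] < 1? NO.
Since E[X] ≥ 1, the first-moment bound is inconclusive at n = 21; it does NOT by itself certify R_5(4) > 21.

E[X] = 1197/625 ≈ 1.9152; E[X] ≥ 1; first-moment method inconclusive here.


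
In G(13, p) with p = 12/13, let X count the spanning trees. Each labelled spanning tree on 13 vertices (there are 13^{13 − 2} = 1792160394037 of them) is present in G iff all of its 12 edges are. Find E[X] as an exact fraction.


K_13 has 13^{13 − 2} = 1792160394037 labelled spanning trees.
For each such spanning tree H, let X_H = 1 if all 12 edges of H are present in G. Then P[X_H = 1] = p^{12} = (12/13)^{12} = 8916100448256/23298085122481.
Summing the indicators: E[X] = Σ_H E[X_H] = 1792160394037 · p^{12} = 1792160394037 · 8916100448256/23298085122481 = 8916100448256/13.
Numerically: E[X] ≈ 6.86e+11.

E[X] = 1792160394037 · (12/13)^{12} = 8916100448256/13 ≈ 6.86e+11.


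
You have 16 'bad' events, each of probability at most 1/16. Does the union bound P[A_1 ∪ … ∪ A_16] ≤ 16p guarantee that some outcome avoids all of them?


Union bound: P[∪_{i=1}^{16} A_i] ≤ Σ_i P[A_i] ≤ 16·p = 16·(1/16) = 1.
Numerically: 1 ≈ 1.000000.
Is 1 < 1? NO.
Since the bound 1 is ≥ 1, the union bound is uninformative here; it does NOT by itself certify existence.

16·p = 1 ≈ 1.000000; existence NOT certified by the union bound.


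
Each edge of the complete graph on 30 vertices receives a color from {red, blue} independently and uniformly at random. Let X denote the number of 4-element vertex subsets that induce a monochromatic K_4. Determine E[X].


Let X = Σ_S X_S over the C(30, 4) = 27405 subsets S of size 4, where X_S = 1 if the K_4 on S is monochromatic.
For a fixed S, the K_4 on S has C(4, 2) = 6 edges. P[all 6 edges red] = (1/2)^6, and likewise for blue, so P[monochromatic] = 2·(1/2)^6 = 2^{1 − 6} = 1/32.
By linearity: E[X] = C(30, 4) · 2^{1 − 6} = 27405 · 1/32 = 27405/32.
Numerically: E[X] ≈ 856.40625.

E[X] = C(30,4)·2^(1−C(4,2)) = 27405/32 ≈ 856.40625.
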